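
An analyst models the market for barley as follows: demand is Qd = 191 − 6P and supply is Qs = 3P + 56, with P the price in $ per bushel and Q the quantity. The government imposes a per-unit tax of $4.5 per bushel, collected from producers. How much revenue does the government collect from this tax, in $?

Tax revenue = $414.

Without the tax, 191 − 6P = 3P + 56 gives 9P = 135, so P* = $15 and Q* = 101.
With the tax collected from producers, supply shifts: Qs = 3(P − 4.5) + 56.
Solving gives Q = 92 with buyers paying $16.5 and producers receiving $12 (the $4.5 wedge).
Revenue = t · Q = 4.5 · 92 = $414.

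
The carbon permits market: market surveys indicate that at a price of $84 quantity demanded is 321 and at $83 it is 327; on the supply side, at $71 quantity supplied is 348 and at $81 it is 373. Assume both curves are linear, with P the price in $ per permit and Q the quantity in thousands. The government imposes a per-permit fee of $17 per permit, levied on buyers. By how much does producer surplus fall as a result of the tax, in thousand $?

Demand slope: (327 − 321)/(83 − 84) = -6, so Qd = 825 − 6P.
Supply slope: (373 − 348)/(81 − 71) = 2.5, so Qs = 2.5P + 170.5.
Without the tax, 825 − 6P = 2.5P + 170.5 gives 8.5P = 654.5, so P* = $77 and Q* = 363.
With the tax collected from buyers, demand (in seller-price terms) shifts: Qd = 825 − 6(P + 17).
Solving gives Q = 333 with buyers paying $82 and sellers receiving $65 (the $17 wedge).
ΔPS is the trapezoid between Q = 333 and Q = 363 of height $12: ½ · (363 + 333) · 12 = $4176.

Producer surplus falls by $4176 thousand.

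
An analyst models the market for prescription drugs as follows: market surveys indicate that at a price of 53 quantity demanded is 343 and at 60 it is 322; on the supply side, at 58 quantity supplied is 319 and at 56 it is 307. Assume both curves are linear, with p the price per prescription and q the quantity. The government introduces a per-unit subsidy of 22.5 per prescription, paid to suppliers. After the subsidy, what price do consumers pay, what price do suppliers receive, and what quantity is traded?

Demand slope: (322 − 343)/(60 − 53) = -3, so qd = 502 − 3p.
Supply slope: (307 − 319)/(56 − 58) = 6, so qs = 6p − 29.
Without the subsidy, 502 − 3p = 6p − 29 gives 9p = 531, so p* = 59 and q* = 325.
With a per-unit subsidy paid to suppliers, each receives p + 22.5 per unit sold, so supply becomes qs = 6(p + 22.5) − 29.
New equilibrium: consumers pay 44, suppliers receive 66.5, q = 370. (Wedge: pb − ps = −22.5.)

Consumers pay 44; suppliers receive 66.5; quantity = 370.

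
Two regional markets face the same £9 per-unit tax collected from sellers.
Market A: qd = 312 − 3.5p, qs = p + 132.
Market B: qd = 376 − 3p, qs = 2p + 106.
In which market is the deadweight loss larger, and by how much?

Market B, by £17.1.

Market A: pre-tax p* = £40, q* = 172; post-tax q = 165; deadweight loss = £31.5.
Market B: pre-tax p* = £54, q* = 214; post-tax q = 203.2; deadweight loss = £48.6.
Difference: £31.5 vs £48.6 → market B is larger by £17.1.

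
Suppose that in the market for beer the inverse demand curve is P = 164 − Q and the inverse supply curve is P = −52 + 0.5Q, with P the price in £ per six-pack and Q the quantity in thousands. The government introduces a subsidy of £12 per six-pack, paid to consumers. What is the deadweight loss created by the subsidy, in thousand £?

Rewrite in direct form: Qd = 164 − P and Qs = 2P + 104.
Without the subsidy, 164 − P = 2P + 104 gives 3P = 60, so P* = £20 and Q* = 144.
With a per-unit subsidy paid to consumers, each effectively pays P − 12, so demand becomes Qd = 164 − (P − 12).
Solving gives Q = 152 with consumers paying £12 and suppliers receiving £24 (the £12 wedge).
Quantity rises by |ΔQ| = |144 − 152| = 8.
DWL = ½ · t · |ΔQ| = ½ · 12 · 8 = £48.

Deadweight loss = £48 thousand.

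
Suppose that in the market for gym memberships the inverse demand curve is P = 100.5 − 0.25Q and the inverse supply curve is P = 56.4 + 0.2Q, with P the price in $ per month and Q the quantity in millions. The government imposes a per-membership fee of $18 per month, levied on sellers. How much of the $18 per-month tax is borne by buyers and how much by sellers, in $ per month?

Rewrite in direct form: Qd = 402 − 4P and Qs = 5P − 282.
Before the tax: set 402 − 4P = 5P − 282 → P* = $76, Q* = 98.
With the tax collected from sellers, supply shifts: Qs = 5(P − 18) − 282.
Solving gives Q = 58 with buyers paying $86 and sellers receiving $68 (the $18 wedge).
Burden on buyers: $10; on sellers: $8. (They sum to $18.)
The less price-elastic side of the market bears the larger share of a per-unit tax.

Buyers bear $10 per month; sellers bear $8 per month.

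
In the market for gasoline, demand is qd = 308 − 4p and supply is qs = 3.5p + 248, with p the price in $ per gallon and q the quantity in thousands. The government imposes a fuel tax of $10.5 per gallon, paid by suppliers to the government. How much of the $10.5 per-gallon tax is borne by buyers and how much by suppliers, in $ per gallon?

Without the tax, 308 − 4p = 3.5p + 248 gives 7.5p = 60, so p* = $8 and q* = 276.
With the tax collected from suppliers, supply shifts: qs = 3.5(p − 10.5) + 248.
New equilibrium: buyers pay $12.9, suppliers receive $2.4, q = 256.4. (Wedge: pb − ps = 10.5.)
Burden on buyers: $4.9; on suppliers: $5.6. (They sum to $10.5.)

Buyers bear $4.9 per gallon; suppliers bear $5.6 per gallon.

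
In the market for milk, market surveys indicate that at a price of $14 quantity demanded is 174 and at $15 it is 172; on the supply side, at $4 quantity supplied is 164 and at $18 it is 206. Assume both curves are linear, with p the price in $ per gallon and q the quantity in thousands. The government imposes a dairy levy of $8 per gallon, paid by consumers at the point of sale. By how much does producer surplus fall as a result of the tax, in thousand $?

Demand slope: (172 − 174)/(15 − 14) = -2, so qd = 202 − 2p.
Supply slope: (206 − 164)/(18 − 4) = 3, so qs = 3p + 152.
Before the tax: set 202 − 2p = 3p + 152 → p* = $10, q* = 182.
With the tax collected from consumers, demand (in seller-price terms) shifts: qd = 202 − 2(p + 8).
New equilibrium: consumers pay $14.8, suppliers receive $6.8, q = 172.4. (Wedge: pb − ps = 8.)
ΔPS is the trapezoid between Q = 172.4 and Q = 182 of height $3.2: ½ · (182 + 172.4) · 3.2 = $567.04.

Producer surplus falls by $567.04 thousand.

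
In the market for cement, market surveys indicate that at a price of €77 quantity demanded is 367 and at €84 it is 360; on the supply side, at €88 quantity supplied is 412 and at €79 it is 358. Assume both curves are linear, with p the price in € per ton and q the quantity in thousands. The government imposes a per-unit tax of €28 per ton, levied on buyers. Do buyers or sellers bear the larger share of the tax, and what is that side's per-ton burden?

Buyers bear the larger share: €24 per ton.

Demand slope: (360 − 367)/(84 − 77) = -1, so qd = 444 − p.
Supply slope: (358 − 412)/(79 − 88) = 6, so qs = 6p − 116.
Without the tax, 444 − p = 6p − 116 gives 7p = 560, so p* = €80 and q* = 364.
With the tax collected from buyers, demand (in seller-price terms) shifts: qd = 444 − (p + 28).
New equilibrium: buyers pay €104, sellers receive €76, q = 340. (Wedge: pb − ps = 28.)
Per-ton burden: buyers €24, sellers €4.
Buyers take the larger share because demand is less price-elastic here (demand slope 1 vs supply slope 6).
The less price-elastic side of the market bears the larger share of a per-unit tax.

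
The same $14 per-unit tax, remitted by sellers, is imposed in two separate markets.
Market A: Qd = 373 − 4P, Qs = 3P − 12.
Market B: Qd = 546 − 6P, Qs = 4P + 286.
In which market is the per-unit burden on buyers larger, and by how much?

Market A, by $0.4.

Market A: pre-tax P* = $55, Q* = 153; post-tax Q = 129; per-unit burden on buyers = $6.
Market B: pre-tax P* = $26, Q* = 390; post-tax Q = 356.4; per-unit burden on buyers = $5.6.
Difference: $6 vs $5.6 → market A is larger by $0.4.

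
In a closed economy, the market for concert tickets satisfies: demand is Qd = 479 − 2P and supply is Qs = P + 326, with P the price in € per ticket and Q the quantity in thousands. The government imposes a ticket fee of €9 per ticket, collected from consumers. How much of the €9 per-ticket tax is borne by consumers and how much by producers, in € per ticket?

Consumers bear €3 per ticket; producers bear €6 per ticket.

Without the tax, 479 − 2P = P + 326 gives 3P = 153, so P* = €51 and Q* = 377.
With the tax collected from consumers, demand (in seller-price terms) shifts: Qd = 479 − 2(P + 9).
Solving gives Q = 371 with consumers paying €54 and producers receiving €45 (the €9 wedge).
Burden on consumers: €3; on producers: €6. (They sum to €9.)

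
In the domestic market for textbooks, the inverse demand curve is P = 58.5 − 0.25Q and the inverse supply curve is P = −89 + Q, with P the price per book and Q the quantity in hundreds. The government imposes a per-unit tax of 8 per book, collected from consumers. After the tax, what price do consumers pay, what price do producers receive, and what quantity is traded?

Consumers pay 30.6; producers receive 22.6; quantity = 111.6.

Rewrite in direct form: Qd = 234 − 4P and Qs = P + 89.
Without the tax, 234 − 4P = P + 89 gives 5P = 145, so P* = 29 and Q* = 118.
With the tax collected from consumers, demand (in seller-price terms) shifts: Qd = 234 − 4(P + 8).
Solving gives Q = 111.6 with consumers paying 30.6 and producers receiving 22.6 (the 8 wedge).
The less price-elastic side of the market bears the larger share of a per-unit tax.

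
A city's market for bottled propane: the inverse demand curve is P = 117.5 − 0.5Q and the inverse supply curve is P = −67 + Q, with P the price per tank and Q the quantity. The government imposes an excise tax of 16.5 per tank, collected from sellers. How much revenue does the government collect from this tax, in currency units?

Tax revenue = 1848.

Inverting to Q(P) form: Qd = 235 − 2P; Qs = P + 67.
Without the tax, 235 − 2P = P + 67 gives 3P = 168, so P* = 56 and Q* = 123.
With the tax collected from sellers, supply shifts: Qs = (P − 16.5) + 67.
Solving gives Q = 112 with buyers paying 61.5 and sellers receiving 45 (the 16.5 wedge).
Revenue = t · Q = 16.5 · 112 = 1848.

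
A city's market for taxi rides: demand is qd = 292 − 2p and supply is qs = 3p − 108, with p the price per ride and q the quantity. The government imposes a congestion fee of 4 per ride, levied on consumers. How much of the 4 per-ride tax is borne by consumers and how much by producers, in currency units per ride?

Consumers bear 2.4 per ride; producers bear 1.6 per ride.

Before the tax: set 292 − 2p = 3p − 108 → p* = 80, q* = 132.
With the tax collected from consumers, demand (in seller-price terms) shifts: qd = 292 − 2(p + 4).
New equilibrium: consumers pay 82.4, producers receive 78.4, q = 127.2. (Wedge: pb − ps = 4.)
Burden on consumers: 2.4; on producers: 1.6. (They sum to 4.)
The less price-elastic side of the market bears the larger share of a per-unit tax.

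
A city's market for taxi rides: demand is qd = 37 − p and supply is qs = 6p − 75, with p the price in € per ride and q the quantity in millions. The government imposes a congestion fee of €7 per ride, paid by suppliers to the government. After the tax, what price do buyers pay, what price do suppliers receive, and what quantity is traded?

Buyers pay €22; suppliers receive €15; quantity = 15.

Without the tax, 37 − p = 6p − 75 gives 7p = 112, so p* = €16 and q* = 21.
With the tax collected from suppliers, supply shifts: qs = 6(p − 7) − 75.
New equilibrium: buyers pay €22, suppliers receive €15, q = 15. (Wedge: pb − ps = 7.)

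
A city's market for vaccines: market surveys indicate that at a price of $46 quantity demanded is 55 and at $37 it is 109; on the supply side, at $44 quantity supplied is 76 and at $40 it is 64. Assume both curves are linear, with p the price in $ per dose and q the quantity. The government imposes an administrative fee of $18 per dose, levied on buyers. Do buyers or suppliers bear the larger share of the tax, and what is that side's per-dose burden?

Demand slope: (109 − 55)/(37 − 46) = -6, so qd = 331 − 6p.
Supply slope: (64 − 76)/(40 − 44) = 3, so qs = 3p − 56.
Without the tax, 331 − 6p = 3p − 56 gives 9p = 387, so p* = $43 and q* = 73.
With the tax collected from buyers, demand (in seller-price terms) shifts: qd = 331 − 6(p + 18).
New equilibrium: buyers pay $49, suppliers receive $31, q = 37. (Wedge: pb − ps = 18.)
Per-dose burden: buyers $6, suppliers $12.
Suppliers take the larger share because supply is less price-elastic here (demand slope 6 vs supply slope 3).
The less price-elastic side of the market bears the larger share of a per-unit tax.

Suppliers bear the larger share: $12 per dose.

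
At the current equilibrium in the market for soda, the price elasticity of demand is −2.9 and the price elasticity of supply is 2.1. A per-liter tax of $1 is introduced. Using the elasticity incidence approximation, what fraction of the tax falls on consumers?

Incidence ratio: consumers' share ≈ εs / (εs + |εd|) = 2.1 / (2.1 + 2.9) = 0.42.
Supply is the less elastic side, so consumers bear the smaller share.

Consumers' share ≈ 0.42.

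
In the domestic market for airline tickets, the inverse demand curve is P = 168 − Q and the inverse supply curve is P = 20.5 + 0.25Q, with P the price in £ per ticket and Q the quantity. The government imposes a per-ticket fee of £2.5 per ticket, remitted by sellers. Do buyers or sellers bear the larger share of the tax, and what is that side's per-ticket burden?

Rewrite in direct form: Qd = 168 − P and Qs = 4P − 82.
Without the tax, 168 − P = 4P − 82 gives 5P = 250, so P* = £50 and Q* = 118.
With the tax collected from sellers, supply shifts: Qs = 4(P − 2.5) − 82.
Solving gives Q = 116 with buyers paying £52 and sellers receiving £49.5 (the £2.5 wedge).
Per-ticket burden: buyers £2, sellers £0.5.
Buyers take the larger share because demand is less price-elastic here (demand slope 1 vs supply slope 4).
The less price-elastic side of the market bears the larger share of a per-unit tax.

Buyers bear the larger share: £2 per ticket.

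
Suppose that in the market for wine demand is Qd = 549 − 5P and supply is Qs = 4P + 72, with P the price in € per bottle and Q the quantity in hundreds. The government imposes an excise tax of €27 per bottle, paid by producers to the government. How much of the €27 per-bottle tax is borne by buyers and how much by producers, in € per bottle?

Buyers bear €12 per bottle; producers bear €15 per bottle.

Before the tax: set 549 − 5P = 4P + 72 → P* = €53, Q* = 284.
With the tax collected from producers, supply shifts: Qs = 4(P − 27) + 72.
Solving gives Q = 224 with buyers paying €65 and producers receiving €38 (the €27 wedge).
Burden on buyers: €12; on producers: €15. (They sum to €27.)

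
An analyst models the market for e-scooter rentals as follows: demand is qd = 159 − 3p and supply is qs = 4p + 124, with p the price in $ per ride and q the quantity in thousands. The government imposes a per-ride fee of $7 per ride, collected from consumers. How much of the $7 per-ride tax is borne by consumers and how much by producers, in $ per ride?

Consumers bear $4 per ride; producers bear $3 per ride.

Before the tax: set 159 − 3p = 4p + 124 → p* = $5, q* = 144.
With the tax collected from consumers, demand (in seller-price terms) shifts: qd = 159 − 3(p + 7).
Solving gives q = 132 with consumers paying $9 and producers receiving $2 (the $7 wedge).
Burden on consumers: $4; on producers: $3. (They sum to $7.)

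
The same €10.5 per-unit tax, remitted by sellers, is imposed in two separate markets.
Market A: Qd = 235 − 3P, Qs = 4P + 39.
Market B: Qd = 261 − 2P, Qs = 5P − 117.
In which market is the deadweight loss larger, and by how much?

Market A: pre-tax P* = €28, Q* = 151; post-tax Q = 133; deadweight loss = €94.5.
Market B: pre-tax P* = €54, Q* = 153; post-tax Q = 138; deadweight loss = €78.75.
Difference: €94.5 vs €78.75 → market A is larger by €15.75.

Market A, by €15.75.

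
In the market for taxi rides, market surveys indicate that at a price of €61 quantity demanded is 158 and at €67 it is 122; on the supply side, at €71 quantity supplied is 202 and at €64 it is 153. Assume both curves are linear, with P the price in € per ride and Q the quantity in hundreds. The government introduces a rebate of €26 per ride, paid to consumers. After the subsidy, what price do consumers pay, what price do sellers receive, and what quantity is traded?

Demand slope: (122 − 158)/(67 − 61) = -6, so Qd = 524 − 6P.
Supply slope: (153 − 202)/(64 − 71) = 7, so Qs = 7P − 295.
Before the subsidy: set 524 − 6P = 7P − 295 → P* = €63, Q* = 146.
With a per-unit subsidy paid to consumers, each effectively pays P − 26, so demand becomes Qd = 524 − 6(P − 26).
New equilibrium: consumers pay €49, sellers receive €75, Q = 230. (Wedge: Pb − Ps = −26.)

Consumers pay €49; sellers receive €75; quantity = 230.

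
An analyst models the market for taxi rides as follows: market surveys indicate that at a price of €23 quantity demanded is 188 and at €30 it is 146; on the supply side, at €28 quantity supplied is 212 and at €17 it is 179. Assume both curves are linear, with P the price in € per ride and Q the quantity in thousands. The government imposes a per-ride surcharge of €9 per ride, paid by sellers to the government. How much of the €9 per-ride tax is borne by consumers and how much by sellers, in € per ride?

Consumers bear €3 per ride; sellers bear €6 per ride.

Demand slope: (146 − 188)/(30 − 23) = -6, so Qd = 326 − 6P.
Supply slope: (179 − 212)/(17 − 28) = 3, so Qs = 3P + 128.
Without the tax, 326 − 6P = 3P + 128 gives 9P = 198, so P* = €22 and Q* = 194.
With the tax collected from sellers, supply shifts: Qs = 3(P − 9) + 128.
Solving gives Q = 176 with consumers paying €25 and sellers receiving €16 (the €9 wedge).
Burden on consumers: €3; on sellers: €6. (They sum to €9.)
The less price-elastic side of the market bears the larger share of a per-unit tax.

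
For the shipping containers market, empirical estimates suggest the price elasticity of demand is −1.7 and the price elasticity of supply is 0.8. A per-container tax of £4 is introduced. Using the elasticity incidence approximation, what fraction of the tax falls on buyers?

Buyers' share ≈ 0.32.

Incidence ratio: buyers' share ≈ εs / (εs + |εd|) = 0.8 / (0.8 + 1.7) = 0.32.
Supply is the less elastic side, so buyers bear the smaller share.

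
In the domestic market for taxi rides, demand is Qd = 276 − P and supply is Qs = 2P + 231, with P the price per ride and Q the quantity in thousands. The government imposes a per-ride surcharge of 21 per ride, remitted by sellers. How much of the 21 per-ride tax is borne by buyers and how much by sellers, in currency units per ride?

Buyers bear 14 per ride; sellers bear 7 per ride.

Without the tax, 276 − P = 2P + 231 gives 3P = 45, so P* = 15 and Q* = 261.
With the tax collected from sellers, supply shifts: Qs = 2(P − 21) + 231.
Solving gives Q = 247 with buyers paying 29 and sellers receiving 8 (the 21 wedge).
Burden on buyers: 14; on sellers: 7. (They sum to 21.)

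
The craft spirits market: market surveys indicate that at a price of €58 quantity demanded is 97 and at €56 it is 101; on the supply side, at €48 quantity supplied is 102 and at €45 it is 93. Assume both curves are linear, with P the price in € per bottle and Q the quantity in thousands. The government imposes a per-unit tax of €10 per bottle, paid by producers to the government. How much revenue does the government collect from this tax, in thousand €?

Tax revenue = €990 thousand.

Demand slope: (101 − 97)/(56 − 58) = -2, so Qd = 213 − 2P.
Supply slope: (93 − 102)/(45 − 48) = 3, so Qs = 3P − 42.
Without the tax, 213 − 2P = 3P − 42 gives 5P = 255, so P* = €51 and Q* = 111.
With the tax collected from producers, supply shifts: Qs = 3(P − 10) − 42.
Solving gives Q = 99 with consumers paying €57 and producers receiving €47 (the €10 wedge).
Revenue = t · Q = 10 · 99 = €990.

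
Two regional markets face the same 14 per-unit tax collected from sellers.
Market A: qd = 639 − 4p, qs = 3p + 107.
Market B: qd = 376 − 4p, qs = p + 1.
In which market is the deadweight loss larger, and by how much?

Market A, by 89.6.

Market A: pre-tax p* = 76, q* = 335; post-tax q = 311; deadweight loss = 168.
Market B: pre-tax p* = 75, q* = 76; post-tax q = 64.8; deadweight loss = 78.4.
Difference: 168 vs 78.4 → market A is larger by 89.6.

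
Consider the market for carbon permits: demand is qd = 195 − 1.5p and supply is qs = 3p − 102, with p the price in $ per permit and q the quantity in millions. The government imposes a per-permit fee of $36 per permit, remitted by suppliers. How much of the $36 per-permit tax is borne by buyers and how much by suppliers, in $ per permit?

Without the tax, 195 − 1.5p = 3p − 102 gives 4.5p = 297, so p* = $66 and q* = 96.
With the tax collected from suppliers, supply shifts: qs = 3(p − 36) − 102.
New equilibrium: buyers pay $90, suppliers receive $54, q = 60. (Wedge: pb − ps = 36.)
Burden on buyers: $24; on suppliers: $12. (They sum to $36.)
The less price-elastic side of the market bears the larger share of a per-unit tax.

Buyers bear $24 per permit; suppliers bear $12 per permit.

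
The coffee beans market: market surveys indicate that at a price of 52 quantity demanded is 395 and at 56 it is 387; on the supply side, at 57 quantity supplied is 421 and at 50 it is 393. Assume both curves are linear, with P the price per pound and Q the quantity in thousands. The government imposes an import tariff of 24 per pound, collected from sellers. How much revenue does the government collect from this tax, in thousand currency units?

Tax revenue = 8760 thousand.

Demand slope: (387 − 395)/(56 − 52) = -2, so Qd = 499 − 2P.
Supply slope: (393 − 421)/(50 − 57) = 4, so Qs = 4P + 193.
Before the tax: set 499 − 2P = 4P + 193 → P* = 51, Q* = 397.
With the tax collected from sellers, supply shifts: Qs = 4(P − 24) + 193.
New equilibrium: buyers pay 67, sellers receive 43, Q = 365. (Wedge: Pb − Ps = 24.)
Revenue = t · Q = 24 · 365 = 8760.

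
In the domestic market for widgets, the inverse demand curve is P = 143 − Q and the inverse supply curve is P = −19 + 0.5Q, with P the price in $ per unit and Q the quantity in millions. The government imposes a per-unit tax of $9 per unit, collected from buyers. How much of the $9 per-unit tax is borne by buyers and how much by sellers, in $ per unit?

Rewrite in direct form: Qd = 143 − P and Qs = 2P + 38.
Without the tax, 143 − P = 2P + 38 gives 3P = 105, so P* = $35 and Q* = 108.
With the tax collected from buyers, demand (in seller-price terms) shifts: Qd = 143 − (P + 9).
New equilibrium: buyers pay $41, sellers receive $32, Q = 102. (Wedge: Pb − Ps = 9.)
Burden on buyers: $6; on sellers: $3. (They sum to $9.)
The less price-elastic side of the market bears the larger share of a per-unit tax.

Buyers bear $6 per unit; sellers bear $3 per unit.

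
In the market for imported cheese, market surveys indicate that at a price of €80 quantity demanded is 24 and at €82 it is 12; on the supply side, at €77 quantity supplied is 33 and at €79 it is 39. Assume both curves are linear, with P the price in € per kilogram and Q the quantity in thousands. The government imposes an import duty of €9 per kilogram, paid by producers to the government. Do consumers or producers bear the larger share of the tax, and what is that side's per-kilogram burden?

Demand slope: (12 − 24)/(82 − 80) = -6, so Qd = 504 − 6P.
Supply slope: (39 − 33)/(79 − 77) = 3, so Qs = 3P − 198.
Without the tax, 504 − 6P = 3P − 198 gives 9P = 702, so P* = €78 and Q* = 36.
With the tax collected from producers, supply shifts: Qs = 3(P − 9) − 198.
Solving gives Q = 18 with consumers paying €81 and producers receiving €72 (the €9 wedge).
Per-kilogram burden: consumers €3, producers €6.
Producers take the larger share because supply is less price-elastic here (demand slope 6 vs supply slope 3).
The less price-elastic side of the market bears the larger share of a per-unit tax.

Producers bear the larger share: €6 per kilogram.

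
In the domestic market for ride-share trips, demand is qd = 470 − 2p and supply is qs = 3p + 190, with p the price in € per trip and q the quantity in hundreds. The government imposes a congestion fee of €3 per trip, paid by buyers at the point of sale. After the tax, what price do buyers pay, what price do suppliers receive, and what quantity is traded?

Buyers pay €57.8; suppliers receive €54.8; quantity = 354.4.

Without the tax, 470 − 2p = 3p + 190 gives 5p = 280, so p* = €56 and q* = 358.
With the tax collected from buyers, demand (in seller-price terms) shifts: qd = 470 − 2(p + 3).
Solving gives q = 354.4 with buyers paying €57.8 and suppliers receiving €54.8 (the €3 wedge).
The less price-elastic side of the market bears the larger share of a per-unit tax.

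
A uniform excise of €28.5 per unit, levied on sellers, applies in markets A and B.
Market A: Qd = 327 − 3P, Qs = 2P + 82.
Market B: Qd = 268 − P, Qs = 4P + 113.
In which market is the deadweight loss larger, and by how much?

Market A, by €162.45.

Market A: pre-tax P* = €49, Q* = 180; post-tax Q = 145.8; deadweight loss = €487.35.
Market B: pre-tax P* = €31, Q* = 237; post-tax Q = 214.2; deadweight loss = €324.9.
Difference: €487.35 vs €324.9 → market A is larger by €162.45.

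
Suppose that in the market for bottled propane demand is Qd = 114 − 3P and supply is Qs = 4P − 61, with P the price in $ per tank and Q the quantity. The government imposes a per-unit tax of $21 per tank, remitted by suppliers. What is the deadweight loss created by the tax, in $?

Before the tax: set 114 − 3P = 4P − 61 → P* = $25, Q* = 39.
With the tax collected from suppliers, supply shifts: Qs = 4(P − 21) − 61.
New equilibrium: consumers pay $37, suppliers receive $16, Q = 3. (Wedge: Pb − Ps = 21.)
Quantity falls by |ΔQ| = |39 − 3| = 36.
DWL = ½ · t · |ΔQ| = ½ · 21 · 36 = $378.

Deadweight loss = $378.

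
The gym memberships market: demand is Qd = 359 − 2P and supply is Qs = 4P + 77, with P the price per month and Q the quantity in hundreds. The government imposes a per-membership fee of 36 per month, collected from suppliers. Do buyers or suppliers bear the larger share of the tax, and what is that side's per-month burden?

Without the tax, 359 − 2P = 4P + 77 gives 6P = 282, so P* = 47 and Q* = 265.
With the tax collected from suppliers, supply shifts: Qs = 4(P − 36) + 77.
New equilibrium: buyers pay 71, suppliers receive 35, Q = 217. (Wedge: Pb − Ps = 36.)
Per-month burden: buyers 24, suppliers 12.
Buyers take the larger share because demand is less price-elastic here (demand slope 2 vs supply slope 4).
The less price-elastic side of the market bears the larger share of a per-unit tax.

Buyers bear the larger share: 24 per month.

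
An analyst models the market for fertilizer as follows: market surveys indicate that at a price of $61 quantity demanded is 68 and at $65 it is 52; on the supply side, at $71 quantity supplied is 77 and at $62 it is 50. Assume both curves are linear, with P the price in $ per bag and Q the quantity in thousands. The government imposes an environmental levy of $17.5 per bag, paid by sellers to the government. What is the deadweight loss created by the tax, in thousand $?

Demand slope: (52 − 68)/(65 − 61) = -4, so Qd = 312 − 4P.
Supply slope: (50 − 77)/(62 − 71) = 3, so Qs = 3P − 136.
Before the tax: set 312 − 4P = 3P − 136 → P* = $64, Q* = 56.
With the tax collected from sellers, supply shifts: Qs = 3(P − 17.5) − 136.
Solving gives Q = 26 with consumers paying $71.5 and sellers receiving $54 (the $17.5 wedge).
Quantity falls by |ΔQ| = |56 − 26| = 30.
DWL = ½ · t · |ΔQ| = ½ · 17.5 · 30 = $262.5.

Deadweight loss = $262.5 thousand.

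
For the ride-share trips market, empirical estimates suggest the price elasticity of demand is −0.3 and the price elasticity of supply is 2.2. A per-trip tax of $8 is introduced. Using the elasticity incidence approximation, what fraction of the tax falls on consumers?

Consumers' share ≈ 0.88.

Incidence ratio: consumers' share ≈ εs / (εs + |εd|) = 2.2 / (2.2 + 0.3) = 0.88.
Supply is the more elastic side, so consumers bear the larger share.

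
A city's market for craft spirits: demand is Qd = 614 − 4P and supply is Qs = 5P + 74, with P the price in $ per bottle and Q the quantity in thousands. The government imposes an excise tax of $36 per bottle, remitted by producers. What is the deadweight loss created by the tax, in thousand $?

Before the tax: set 614 − 4P = 5P + 74 → P* = $60, Q* = 374.
With the tax collected from producers, supply shifts: Qs = 5(P − 36) + 74.
New equilibrium: consumers pay $80, producers receive $44, Q = 294. (Wedge: Pb − Ps = 36.)
Quantity falls by |ΔQ| = |374 − 294| = 80.
DWL = ½ · t · |ΔQ| = ½ · 36 · 80 = $1440.

Deadweight loss = $1440 thousand.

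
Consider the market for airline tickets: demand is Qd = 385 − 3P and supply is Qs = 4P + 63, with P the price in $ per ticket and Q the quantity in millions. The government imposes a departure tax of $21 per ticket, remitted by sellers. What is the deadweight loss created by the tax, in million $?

Before the tax: set 385 − 3P = 4P + 63 → P* = $46, Q* = 247.
With the tax collected from sellers, supply shifts: Qs = 4(P − 21) + 63.
Solving gives Q = 211 with consumers paying $58 and sellers receiving $37 (the $21 wedge).
Quantity falls by |ΔQ| = |247 − 211| = 36.
DWL = ½ · t · |ΔQ| = ½ · 21 · 36 = $378.

Deadweight loss = $378 million.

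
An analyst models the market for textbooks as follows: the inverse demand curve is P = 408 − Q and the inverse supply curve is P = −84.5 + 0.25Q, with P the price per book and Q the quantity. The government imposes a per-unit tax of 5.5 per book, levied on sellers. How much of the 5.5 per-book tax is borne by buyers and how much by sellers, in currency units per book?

Buyers bear 4.4 per book; sellers bear 1.1 per book.

Inverting to Q(P) form: Qd = 408 − P; Qs = 4P + 338.
Without the tax, 408 − P = 4P + 338 gives 5P = 70, so P* = 14 and Q* = 394.
With the tax collected from sellers, supply shifts: Qs = 4(P − 5.5) + 338.
New equilibrium: buyers pay 18.4, sellers receive 12.9, Q = 389.6. (Wedge: Pb − Ps = 5.5.)
Burden on buyers: 4.4; on sellers: 1.1. (They sum to 5.5.)
The less price-elastic side of the market bears the larger share of a per-unit tax.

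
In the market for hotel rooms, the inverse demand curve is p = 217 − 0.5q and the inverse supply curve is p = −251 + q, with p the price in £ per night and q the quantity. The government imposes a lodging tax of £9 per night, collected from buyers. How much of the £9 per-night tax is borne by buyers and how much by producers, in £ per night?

Inverting to q(p) form: qd = 434 − 2p; qs = p + 251.
Without the tax, 434 − 2p = p + 251 gives 3p = 183, so p* = £61 and q* = 312.
With the tax collected from buyers, demand (in seller-price terms) shifts: qd = 434 − 2(p + 9).
New equilibrium: buyers pay £64, producers receive £55, q = 306. (Wedge: pb − ps = 9.)
Burden on buyers: £3; on producers: £6. (They sum to £9.)
The less price-elastic side of the market bears the larger share of a per-unit tax.

Buyers bear £3 per night; producers bear £6 per night.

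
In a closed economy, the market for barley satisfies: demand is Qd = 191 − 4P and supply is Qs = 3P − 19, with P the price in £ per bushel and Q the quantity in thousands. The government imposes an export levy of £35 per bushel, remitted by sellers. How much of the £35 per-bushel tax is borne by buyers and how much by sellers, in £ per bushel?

Without the tax, 191 − 4P = 3P − 19 gives 7P = 210, so P* = £30 and Q* = 71.
With the tax collected from sellers, supply shifts: Qs = 3(P − 35) − 19.
Solving gives Q = 11 with buyers paying £45 and sellers receiving £10 (the £35 wedge).
Burden on buyers: £15; on sellers: £20. (They sum to £35.)

Buyers bear £15 per bushel; sellers bear £20 per bushel.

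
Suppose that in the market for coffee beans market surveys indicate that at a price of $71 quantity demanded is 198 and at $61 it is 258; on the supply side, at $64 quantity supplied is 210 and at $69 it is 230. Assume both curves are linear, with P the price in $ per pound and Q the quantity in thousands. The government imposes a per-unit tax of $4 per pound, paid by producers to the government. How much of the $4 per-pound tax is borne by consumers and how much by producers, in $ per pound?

Consumers bear $1.6 per pound; producers bear $2.4 per pound.

Demand slope: (258 − 198)/(61 − 71) = -6, so Qd = 624 − 6P.
Supply slope: (230 − 210)/(69 − 64) = 4, so Qs = 4P − 46.
Before the tax: set 624 − 6P = 4P − 46 → P* = $67, Q* = 222.
With the tax collected from producers, supply shifts: Qs = 4(P − 4) − 46.
New equilibrium: consumers pay $68.6, producers receive $64.6, Q = 212.4. (Wedge: Pb − Ps = 4.)
Burden on consumers: $1.6; on producers: $2.4. (They sum to $4.)
The less price-elastic side of the market bears the larger share of a per-unit tax.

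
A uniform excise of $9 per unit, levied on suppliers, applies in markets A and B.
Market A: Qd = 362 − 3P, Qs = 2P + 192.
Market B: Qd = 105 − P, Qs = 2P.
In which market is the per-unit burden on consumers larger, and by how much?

Market B, by $2.4.

Market A: pre-tax P* = $34, Q* = 260; post-tax Q = 249.2; per-unit burden on consumers = $3.6.
Market B: pre-tax P* = $35, Q* = 70; post-tax Q = 64; per-unit burden on consumers = $6.
Difference: $3.6 vs $6 → market B is larger by $2.4.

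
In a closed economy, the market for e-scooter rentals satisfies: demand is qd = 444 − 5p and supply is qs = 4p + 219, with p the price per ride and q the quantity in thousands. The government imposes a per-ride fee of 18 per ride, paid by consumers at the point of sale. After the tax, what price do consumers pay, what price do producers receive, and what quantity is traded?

Before the tax: set 444 − 5p = 4p + 219 → p* = 25, q* = 319.
With the tax collected from consumers, demand (in seller-price terms) shifts: qd = 444 − 5(p + 18).
New equilibrium: consumers pay 33, producers receive 15, q = 279. (Wedge: pb − ps = 18.)
The less price-elastic side of the market bears the larger share of a per-unit tax.

Consumers pay 33; producers receive 15; quantity = 279.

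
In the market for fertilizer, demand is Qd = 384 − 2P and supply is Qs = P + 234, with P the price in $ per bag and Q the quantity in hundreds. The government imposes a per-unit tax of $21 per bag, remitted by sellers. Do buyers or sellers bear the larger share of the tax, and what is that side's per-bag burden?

Sellers bear the larger share: $14 per bag.

Without the tax, 384 − 2P = P + 234 gives 3P = 150, so P* = $50 and Q* = 284.
With the tax collected from sellers, supply shifts: Qs = (P − 21) + 234.
New equilibrium: buyers pay $57, sellers receive $36, Q = 270. (Wedge: Pb − Ps = 21.)
Per-bag burden: buyers $7, sellers $14.
Sellers take the larger share because supply is less price-elastic here (demand slope 2 vs supply slope 1).
The less price-elastic side of the market bears the larger share of a per-unit tax.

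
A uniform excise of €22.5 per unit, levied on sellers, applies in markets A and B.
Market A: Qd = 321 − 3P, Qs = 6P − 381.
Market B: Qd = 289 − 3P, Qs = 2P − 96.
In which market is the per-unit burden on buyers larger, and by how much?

Market A, by €6.

Market A: pre-tax P* = €78, Q* = 87; post-tax Q = 42; per-unit burden on buyers = €15.
Market B: pre-tax P* = €77, Q* = 58; post-tax Q = 31; per-unit burden on buyers = €9.
Difference: €15 vs €9 → market A is larger by €6.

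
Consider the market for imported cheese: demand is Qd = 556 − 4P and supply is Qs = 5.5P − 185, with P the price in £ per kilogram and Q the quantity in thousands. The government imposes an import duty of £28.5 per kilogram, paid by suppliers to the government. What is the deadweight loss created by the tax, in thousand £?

Deadweight loss = £940.5 thousand.

Without the tax, 556 − 4P = 5.5P − 185 gives 9.5P = 741, so P* = £78 and Q* = 244.
With the tax collected from suppliers, supply shifts: Qs = 5.5(P − 28.5) − 185.
New equilibrium: consumers pay £94.5, suppliers receive £66, Q = 178. (Wedge: Pb − Ps = 28.5.)
Quantity falls by |ΔQ| = |244 − 178| = 66.
DWL = ½ · t · |ΔQ| = ½ · 28.5 · 66 = £940.5.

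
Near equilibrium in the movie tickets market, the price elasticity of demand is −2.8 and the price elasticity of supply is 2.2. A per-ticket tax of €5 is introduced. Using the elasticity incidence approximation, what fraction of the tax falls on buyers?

Incidence ratio: buyers' share ≈ εs / (εs + |εd|) = 2.2 / (2.2 + 2.8) = 0.44.
Supply is the less elastic side, so buyers bear the smaller share.

Buyers' share ≈ 0.44.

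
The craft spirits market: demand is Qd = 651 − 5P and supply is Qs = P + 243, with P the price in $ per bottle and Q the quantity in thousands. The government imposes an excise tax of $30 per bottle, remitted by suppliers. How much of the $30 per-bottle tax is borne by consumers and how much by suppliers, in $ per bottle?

Before the tax: set 651 − 5P = P + 243 → P* = $68, Q* = 311.
With the tax collected from suppliers, supply shifts: Qs = (P − 30) + 243.
Solving gives Q = 286 with consumers paying $73 and suppliers receiving $43 (the $30 wedge).
Burden on consumers: $5; on suppliers: $25. (They sum to $30.)
The less price-elastic side of the market bears the larger share of a per-unit tax.

Consumers bear $5 per bottle; suppliers bear $25 per bottle.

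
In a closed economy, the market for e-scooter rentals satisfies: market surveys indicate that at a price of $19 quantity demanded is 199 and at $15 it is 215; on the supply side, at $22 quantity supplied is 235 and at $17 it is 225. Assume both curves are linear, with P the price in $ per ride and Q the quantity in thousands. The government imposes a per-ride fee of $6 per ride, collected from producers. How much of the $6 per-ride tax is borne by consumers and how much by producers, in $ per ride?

Demand slope: (215 − 199)/(15 − 19) = -4, so Qd = 275 − 4P.
Supply slope: (225 − 235)/(17 − 22) = 2, so Qs = 2P + 191.
Without the tax, 275 − 4P = 2P + 191 gives 6P = 84, so P* = $14 and Q* = 219.
With the tax collected from producers, supply shifts: Qs = 2(P − 6) + 191.
New equilibrium: consumers pay $16, producers receive $10, Q = 211. (Wedge: Pb − Ps = 6.)
Burden on consumers: $2; on producers: $4. (They sum to $6.)
The less price-elastic side of the market bears the larger share of a per-unit tax.

Consumers bear $2 per ride; producers bear $4 per ride.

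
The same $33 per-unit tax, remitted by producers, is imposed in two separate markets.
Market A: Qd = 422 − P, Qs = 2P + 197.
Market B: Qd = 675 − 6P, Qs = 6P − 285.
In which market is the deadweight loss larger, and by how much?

Market A: pre-tax P* = $75, Q* = 347; post-tax Q = 325; deadweight loss = $363.
Market B: pre-tax P* = $80, Q* = 195; post-tax Q = 96; deadweight loss = $1633.5.
Difference: $363 vs $1633.5 → market B is larger by $1270.5.

Market B, by $1270.5.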